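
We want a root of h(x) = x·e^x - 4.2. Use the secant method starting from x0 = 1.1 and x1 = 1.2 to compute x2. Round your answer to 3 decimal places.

h(1.1) = -0.89542, h(1.2) = -0.21586
x2 = 1.20000 − (-0.21586)·(1.20000 − 1.10000) / (-0.21586 − (-0.89542)) = 1.20000 − (-0.02159)/(0.67956) = 1.23176

1.232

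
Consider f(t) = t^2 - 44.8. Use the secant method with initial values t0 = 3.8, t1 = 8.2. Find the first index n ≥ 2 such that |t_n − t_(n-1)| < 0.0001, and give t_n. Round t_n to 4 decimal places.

n = 6, t_n = 6.6933

f(3.8) = -30.360000, f(8.2) = 22.440000
t2 = 8.200000 − 22.440000·(4.400000)/(52.800000) = 6.330000;  |Δ| = 1.870000
f(6.330000) = -4.731100
t3 = 6.330000 − (-4.731100)·(-1.870000)/(-27.171100) = 6.655609;  |Δ| = 0.325609
f(6.655609) = -0.502868
t4 = 6.655609 − (-0.502868)·(0.325609)/(4.228232) = 6.694334;  |Δ| = 0.038725
f(6.694334) = 0.014109
t5 = 6.694334 − 0.014109·(0.038725)/(0.516977) = 6.693277;  |Δ| = 0.001057
f(6.693277) = -0.000040
t6 = 6.693277 − (-0.000040)·(-0.001057)/(-0.014149) = 6.693280;  |Δ| = 0.000003
|t6 − t5| = 0.000003 < 0.0001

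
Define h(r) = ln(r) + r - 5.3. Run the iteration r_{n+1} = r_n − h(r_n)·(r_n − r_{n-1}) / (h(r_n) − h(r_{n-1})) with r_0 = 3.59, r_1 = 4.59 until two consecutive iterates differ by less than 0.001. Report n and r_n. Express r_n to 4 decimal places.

n = 4, r_n = 3.9311

h(3.59) = -0.431848, h(4.59) = 0.813880
r_2 = 4.590000 − 0.813880·(1.000000)/(1.245728) = 3.936663;  |Δ| = 0.653337
h(3.936663) = 0.006996
r_3 = 3.936663 − 0.006996·(-0.653337)/(-0.806884) = 3.930998;  |Δ| = 0.005665
h(3.930998) = -0.000109
r_4 = 3.930998 − (-0.000109)·(-0.005665)/(-0.007105) = 3.931085;  |Δ| = 0.000087
|r_4 − r_3| = 0.000087 < 0.001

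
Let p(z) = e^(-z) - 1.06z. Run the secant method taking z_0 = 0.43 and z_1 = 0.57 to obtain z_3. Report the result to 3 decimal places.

0.546

p(0.43) = 0.19471, p(0.57) = -0.03867
z_2 = 0.57000 − (-0.03867)·(0.57000 − 0.43000) / (-0.03867 − 0.19471) = 0.57000 − (-0.00541)/(-0.23338) = 0.54680
p(0.54680) = -0.00081
z_3 = 0.54680 − (-0.00081)·(0.54680 − 0.57000) / (-0.00081 − (-0.03867)) = 0.54680 − (0.00002)/(0.03787) = 0.54630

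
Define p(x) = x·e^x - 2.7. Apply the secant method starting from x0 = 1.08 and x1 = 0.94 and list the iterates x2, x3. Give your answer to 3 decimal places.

p(1.08) = 0.48025, p(0.94) = -0.29362
x2 = 0.94000 − (-0.29362)·(0.94000 − 1.08000) / (-0.29362 − 0.48025) = 0.94000 − (0.04111)/(-0.77387) = 0.99312
p(0.99312) = -0.01894
x3 = 0.99312 − (-0.01894)·(0.99312 − 0.94000) / (-0.01894 − (-0.29362)) = 0.99312 − (-0.00101)/(0.27468) = 0.99678

0.993, 0.997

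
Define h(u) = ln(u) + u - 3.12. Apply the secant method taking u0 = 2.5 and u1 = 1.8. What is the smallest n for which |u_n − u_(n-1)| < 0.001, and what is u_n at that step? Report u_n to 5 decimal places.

n = 4, u_n = 2.29101

h(2.5) = 0.2962907, h(1.8) = -0.7322133
u2 = 1.8000000 − (-0.7322133)·(-0.7000000)/(-1.0285041) = 2.2983445;  |Δ| = 0.4983445
h(2.2983445) = 0.0105336
u3 = 2.2983445 − 0.0105336·(0.4983445)/(0.7427469) = 2.2912770;  |Δ| = 0.0070675
h(2.2912770) = 0.0003863
u4 = 2.2912770 − 0.0003863·(-0.0070675)/(-0.0101472) = 2.2910079;  |Δ| = 0.0002691
|u4 − u3| = 0.0002691 < 0.001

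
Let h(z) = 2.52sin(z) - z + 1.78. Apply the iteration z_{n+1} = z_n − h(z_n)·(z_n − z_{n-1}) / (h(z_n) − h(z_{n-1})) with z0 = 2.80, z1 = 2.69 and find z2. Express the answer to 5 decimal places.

2.74709

h(2.80) = -0.1758299, h(2.69) = 0.1897257
z2 = 2.6900000 − 0.1897257·(2.6900000 − 2.8000000) / (0.1897257 − (-0.1758299)) = 2.6900000 − (-0.0208698)/(0.3655555) = 2.7470907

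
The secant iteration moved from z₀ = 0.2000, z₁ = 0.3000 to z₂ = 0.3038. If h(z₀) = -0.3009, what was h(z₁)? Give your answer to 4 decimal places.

-0.0110

The secant line through (0.2000, -0.3009) and (0.3000, h(z₁)) crosses zero at z₂ = 0.3038.
So (0.2000, -0.3009), (0.3000, h(z₁)), (0.3038, 0) are collinear:
h(z₁) = -0.3009 · (0.3000 − 0.3038) / (0.2000 − 0.3038) = -0.3009 · (-0.003800)/(-0.103800) = -0.011016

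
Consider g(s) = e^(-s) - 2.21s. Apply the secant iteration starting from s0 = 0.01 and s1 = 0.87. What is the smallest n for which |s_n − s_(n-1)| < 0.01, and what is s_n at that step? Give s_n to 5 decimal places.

g(0.01) = 0.9679498, g(0.87) = -1.5037485
s2 = 0.8700000 − (-1.5037485)·(0.8600000)/(-2.4716983) = 0.3467874;  |Δ| = 0.5232126
g(0.3467874) = -0.0594446
s3 = 0.3467874 − (-0.0594446)·(-0.5232126)/(1.4443039) = 0.3252531;  |Δ| = 0.0215343
g(0.3252531) = 0.0035353
s4 = 0.3252531 − 0.0035353·(-0.0215343)/(0.0629798) = 0.3264619;  |Δ| = 0.0012088
|s4 − s3| = 0.0012088 < 0.01

n = 4, s_n = 0.32646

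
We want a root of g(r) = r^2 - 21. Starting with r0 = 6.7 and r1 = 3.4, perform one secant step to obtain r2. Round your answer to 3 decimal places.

g(6.7) = 23.89000, g(3.4) = -9.44000
r2 = 3.40000 − (-9.44000)·(3.40000 − 6.70000) / (-9.44000 − 23.89000) = 3.40000 − (31.15200)/(-33.33000) = 4.33465

4.335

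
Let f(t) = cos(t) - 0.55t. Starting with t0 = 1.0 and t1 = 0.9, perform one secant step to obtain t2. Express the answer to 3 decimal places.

0.993

f(1.0) = -0.00970, f(0.9) = 0.12661
t2 = 0.90000 − 0.12661·(0.90000 − 1.00000) / (0.12661 − (-0.00970)) = 0.90000 − (-0.01266)/(0.13631) = 0.99289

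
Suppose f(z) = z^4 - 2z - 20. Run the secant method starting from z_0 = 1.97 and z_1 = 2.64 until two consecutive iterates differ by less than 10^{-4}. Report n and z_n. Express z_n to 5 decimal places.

n = 6, z_n = 2.22360

f(1.97) = -8.8786152, f(2.64) = 23.2953242
z_2 = 2.6400000 − 23.2953242·(0.6700000)/(32.1739394) = 2.1548910;  |Δ| = 0.4851090
f(2.1548910) = -2.7471765
z_3 = 2.1548910 − (-2.7471765)·(-0.4851090)/(-26.0425006) = 2.2060643;  |Δ| = 0.0511733
f(2.2060643) = -0.7271686
z_4 = 2.2060643 − (-0.7271686)·(0.0511733)/(2.0200078) = 2.2244858;  |Δ| = 0.0184215
f(2.2244858) = 0.0370681
z_5 = 2.2244858 − 0.0370681·(0.0184215)/(0.7642367) = 2.2235923;  |Δ| = 0.0008935
f(2.2235923) = -0.0004623
z_6 = 2.2235923 − (-0.0004623)·(-0.0008935)/(-0.0375304) = 2.2236033;  |Δ| = 0.0000110
|z_6 − z_5| = 0.0000110 < 10^{-4}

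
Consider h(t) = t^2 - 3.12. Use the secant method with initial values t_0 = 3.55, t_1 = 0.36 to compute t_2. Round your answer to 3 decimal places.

1.125

h(3.55) = 9.48250, h(0.36) = -2.99040
t_2 = 0.36000 − (-2.99040)·(0.36000 − 3.55000) / (-2.99040 − 9.48250) = 0.36000 − (9.53938)/(-12.47290) = 1.12481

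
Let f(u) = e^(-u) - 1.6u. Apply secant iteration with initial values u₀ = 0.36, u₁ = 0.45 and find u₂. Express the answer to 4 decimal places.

f(0.36) = 0.121676, f(0.45) = -0.082372
u₂ = 0.450000 − (-0.082372)·(0.450000 − 0.360000) / (-0.082372 − 0.121676) = 0.450000 − (-0.007413)/(-0.204048) = 0.413668

0.4137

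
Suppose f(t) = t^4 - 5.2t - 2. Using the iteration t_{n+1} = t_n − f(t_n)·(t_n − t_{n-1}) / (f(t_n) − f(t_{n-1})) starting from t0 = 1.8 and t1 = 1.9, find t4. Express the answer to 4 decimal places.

1.8453

f(1.8) = -0.862400, f(1.9) = 1.152100
t2 = 1.900000 − 1.152100·(1.900000 − 1.800000) / (1.152100 − (-0.862400)) = 1.900000 − (0.115210)/(2.014500) = 1.842810
f(1.842810) = -0.050152
t3 = 1.842810 − (-0.050152)·(1.842810 − 1.900000) / (-0.050152 − 1.152100) = 1.842810 − (0.002868)/(-1.202252) = 1.845195
f(1.845195) = -0.002722
t4 = 1.845195 − (-0.002722)·(1.845195 − 1.842810) / (-0.002722 − (-0.050152)) = 1.845195 − (-0.000006)/(0.047430) = 1.845332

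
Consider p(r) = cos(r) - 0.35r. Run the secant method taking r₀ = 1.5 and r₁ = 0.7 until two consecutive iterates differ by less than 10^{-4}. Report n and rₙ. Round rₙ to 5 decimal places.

n = 5, rₙ = 1.15474

p(1.5) = -0.4542628, p(0.7) = 0.5198422
r₂ = 0.7000000 − 0.5198422·(-0.8000000)/(0.9741050) = 1.1269291;  |Δ| = 0.4269291
p(1.1269291) = 0.0350100
r₃ = 1.1269291 − 0.0350100·(0.4269291)/(-0.4848322) = 1.1577579;  |Δ| = 0.0308288
p(1.1577579) = -0.0038211
r₄ = 1.1577579 − (-0.0038211)·(0.0308288)/(-0.0388311) = 1.1547242;  |Δ| = 0.0030337
p(1.1547242) = 0.0000174
r₅ = 1.1547242 − 0.0000174·(-0.0030337)/(0.0038385) = 1.1547379;  |Δ| = 0.0000137
|r₅ − r₄| = 0.0000137 < 10^{-4}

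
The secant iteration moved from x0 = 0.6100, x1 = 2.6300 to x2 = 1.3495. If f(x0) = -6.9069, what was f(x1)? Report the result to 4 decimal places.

The secant line through (0.6100, -6.9069) and (2.6300, f(x1)) crosses zero at x2 = 1.3495.
So (0.6100, -6.9069), (2.6300, f(x1)), (1.3495, 0) are collinear:
f(x1) = -6.9069 · (2.6300 − 1.3495) / (0.6100 − 1.3495) = -6.9069 · (1.280500)/(-0.739500) = 11.959818

11.9598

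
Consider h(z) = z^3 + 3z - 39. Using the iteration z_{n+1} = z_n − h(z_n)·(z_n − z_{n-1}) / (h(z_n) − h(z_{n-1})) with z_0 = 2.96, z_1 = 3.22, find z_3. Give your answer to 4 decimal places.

3.0970

h(2.96) = -4.185664, h(3.22) = 4.046248
z_2 = 3.220000 − 4.046248·(3.220000 − 2.960000) / (4.046248 − (-4.185664)) = 3.220000 − (1.052024)/(8.231912) = 3.092202
h(3.092202) = -0.156655
z_3 = 3.092202 − (-0.156655)·(3.092202 − 3.220000) / (-0.156655 − 4.046248) = 3.092202 − (0.020020)/(-4.202903) = 3.096965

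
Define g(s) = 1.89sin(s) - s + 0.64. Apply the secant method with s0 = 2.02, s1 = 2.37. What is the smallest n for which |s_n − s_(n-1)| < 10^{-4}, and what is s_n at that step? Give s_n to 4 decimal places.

n = 5, s_n = 2.1848

g(2.02) = 0.322499, g(2.37) = -0.412145
s2 = 2.370000 − (-0.412145)·(0.350000)/(-0.734644) = 2.173645;  |Δ| = 0.196355
g(2.173645) = 0.023192
s3 = 2.173645 − 0.023192·(-0.196355)/(0.435337) = 2.184106;  |Δ| = 0.010461
g(2.184106) = 0.001437
s4 = 2.184106 − 0.001437·(0.010461)/(-0.021755) = 2.184797;  |Δ| = 0.000691
g(2.184797) = -0.000006
s5 = 2.184797 − (-0.000006)·(0.000691)/(-0.001443) = 2.184794;  |Δ| = 0.000003
|s5 − s4| = 0.000003 < 10^{-4}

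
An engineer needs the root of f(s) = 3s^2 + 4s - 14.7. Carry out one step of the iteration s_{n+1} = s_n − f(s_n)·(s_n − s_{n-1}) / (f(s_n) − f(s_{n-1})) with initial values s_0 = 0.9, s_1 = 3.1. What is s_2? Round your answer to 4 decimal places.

f(0.9) = -8.670000, f(3.1) = 26.530000
s_2 = 3.100000 − 26.530000·(3.100000 − 0.900000) / (26.530000 − (-8.670000)) = 3.100000 − (58.366000)/(35.200000) = 1.441875

1.4419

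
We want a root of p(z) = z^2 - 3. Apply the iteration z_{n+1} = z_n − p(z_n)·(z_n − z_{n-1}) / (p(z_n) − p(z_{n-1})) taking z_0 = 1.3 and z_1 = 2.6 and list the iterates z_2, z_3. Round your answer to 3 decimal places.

p(1.3) = -1.31000, p(2.6) = 3.76000
z_2 = 2.60000 − 3.76000·(2.60000 − 1.30000) / (3.76000 − (-1.31000)) = 2.60000 − (4.88800)/(5.07000) = 1.63590
p(1.63590) = -0.32384
z_3 = 1.63590 − (-0.32384)·(1.63590 − 2.60000) / (-0.32384 − 3.76000) = 1.63590 − (0.31221)/(-4.08384) = 1.71235

1.636, 1.712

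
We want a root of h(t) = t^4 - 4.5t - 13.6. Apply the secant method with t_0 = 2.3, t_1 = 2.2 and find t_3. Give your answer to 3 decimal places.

2.202

h(2.3) = 4.03410, h(2.2) = -0.07440
t_2 = 2.20000 − (-0.07440)·(2.20000 − 2.30000) / (-0.07440 − 4.03410) = 2.20000 − (0.00744)/(-4.10850) = 2.20181
h(2.20181) = -0.00532
t_3 = 2.20181 − (-0.00532)·(2.20181 − 2.20000) / (-0.00532 − (-0.07440)) = 2.20181 − (-0.00001)/(0.06908) = 2.20195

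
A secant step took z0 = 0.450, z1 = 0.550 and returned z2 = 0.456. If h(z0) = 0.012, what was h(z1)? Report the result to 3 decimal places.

The secant line through (0.450, 0.012) and (0.550, h(z1)) crosses zero at z2 = 0.456.
So (0.450, 0.012), (0.550, h(z1)), (0.456, 0) are collinear:
h(z1) = 0.012 · (0.550 − 0.456) / (0.450 − 0.456) = 0.012 · (0.09400)/(-0.00600) = -0.18800

-0.188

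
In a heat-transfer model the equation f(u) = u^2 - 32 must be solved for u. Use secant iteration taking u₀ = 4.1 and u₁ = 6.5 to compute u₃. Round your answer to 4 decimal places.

5.6482

f(4.1) = -15.190000, f(6.5) = 10.250000
u₂ = 6.500000 − 10.250000·(6.500000 − 4.100000) / (10.250000 − (-15.190000)) = 6.500000 − (24.600000)/(25.440000) = 5.533019
f(5.533019) = -1.385702
u₃ = 5.533019 − (-1.385702)·(5.533019 − 6.500000) / (-1.385702 − 10.250000) = 5.533019 − (1.339948)/(-11.635702) = 5.648177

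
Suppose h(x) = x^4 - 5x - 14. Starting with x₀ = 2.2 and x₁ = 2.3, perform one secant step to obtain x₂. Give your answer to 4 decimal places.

2.2388

h(2.2) = -1.574400, h(2.3) = 2.484100
x₂ = 2.300000 − 2.484100·(2.300000 − 2.200000) / (2.484100 − (-1.574400)) = 2.300000 − (0.248410)/(4.058500) = 2.238793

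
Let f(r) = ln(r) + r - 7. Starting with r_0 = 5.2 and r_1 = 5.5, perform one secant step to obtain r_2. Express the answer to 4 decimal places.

5.3275

f(5.2) = -0.151341, f(5.5) = 0.204748
r_2 = 5.500000 − 0.204748·(5.500000 − 5.200000) / (0.204748 − (-0.151341)) = 5.500000 − (0.061424)/(0.356089) = 5.327503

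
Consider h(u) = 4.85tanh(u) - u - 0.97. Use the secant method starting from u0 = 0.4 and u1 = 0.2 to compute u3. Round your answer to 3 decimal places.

0.259

h(0.4) = 0.47275, h(0.2) = -0.21273
u2 = 0.20000 − (-0.21273)·(0.20000 − 0.40000) / (-0.21273 − 0.47275) = 0.20000 − (0.04255)/(-0.68548) = 0.26207
h(0.26207) = 0.01064
u3 = 0.26207 − 0.01064·(0.26207 − 0.20000) / (0.01064 − (-0.21273)) = 0.26207 − (0.00066)/(0.22337) = 0.25911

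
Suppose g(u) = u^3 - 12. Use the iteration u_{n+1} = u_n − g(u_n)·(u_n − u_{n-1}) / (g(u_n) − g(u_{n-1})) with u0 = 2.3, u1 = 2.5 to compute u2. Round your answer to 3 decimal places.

2.290

g(2.3) = 0.16700, g(2.5) = 3.62500
u2 = 2.50000 − 3.62500·(2.50000 − 2.30000) / (3.62500 − 0.16700) = 2.50000 − (0.72500)/(3.45800) = 2.29034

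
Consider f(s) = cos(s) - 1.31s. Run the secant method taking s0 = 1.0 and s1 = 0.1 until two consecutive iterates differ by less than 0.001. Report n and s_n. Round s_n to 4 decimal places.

n = 5, s_n = 0.6209

f(1.0) = -0.769698, f(0.1) = 0.864004
s2 = 0.100000 − 0.864004·(-0.900000)/(1.633702) = 0.575977;  |Δ| = 0.475977
f(0.575977) = 0.084132
s3 = 0.575977 − 0.084132·(0.475977)/(-0.779873) = 0.627324;  |Δ| = 0.051348
f(0.627324) = -0.012194
s4 = 0.627324 − (-0.012194)·(0.051348)/(-0.096325) = 0.620824;  |Δ| = 0.006500
f(0.620824) = 0.000120
s5 = 0.620824 − 0.000120·(-0.006500)/(0.012313) = 0.620887;  |Δ| = 0.000063
|s5 − s4| = 0.000063 < 0.001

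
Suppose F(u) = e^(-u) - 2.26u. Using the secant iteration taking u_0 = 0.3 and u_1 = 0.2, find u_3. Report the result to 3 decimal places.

0.321

F(0.3) = 0.06282, F(0.2) = 0.36673
u_2 = 0.20000 − 0.36673·(0.20000 − 0.30000) / (0.36673 − 0.06282) = 0.20000 − (-0.03667)/(0.30391) = 0.32067
F(0.32067) = 0.00095
u_3 = 0.32067 − 0.00095·(0.32067 − 0.20000) / (0.00095 − 0.36673) = 0.32067 − (0.00011)/(-0.36578) = 0.32098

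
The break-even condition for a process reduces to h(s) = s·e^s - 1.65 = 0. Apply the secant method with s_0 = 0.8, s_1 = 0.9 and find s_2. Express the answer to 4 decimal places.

h(0.8) = 0.130433, h(0.9) = 0.563643
s_2 = 0.900000 − 0.563643·(0.900000 − 0.800000) / (0.563643 − 0.130433) = 0.900000 − (0.056364)/(0.433210) = 0.769892

0.7699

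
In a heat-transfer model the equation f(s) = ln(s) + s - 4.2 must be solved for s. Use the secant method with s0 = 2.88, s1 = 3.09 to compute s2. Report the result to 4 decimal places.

f(2.88) = -0.262210, f(3.09) = 0.018171
s2 = 3.090000 − 0.018171·(3.090000 − 2.880000) / (0.018171 − (-0.262210)) = 3.090000 − (0.003816)/(0.280381) = 3.076390

3.0764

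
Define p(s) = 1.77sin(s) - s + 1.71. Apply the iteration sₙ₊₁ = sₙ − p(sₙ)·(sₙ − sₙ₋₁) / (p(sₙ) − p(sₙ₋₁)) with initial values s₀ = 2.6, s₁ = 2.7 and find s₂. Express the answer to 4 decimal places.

2.6088

p(2.6) = 0.022437, p(2.7) = -0.233538
s₂ = 2.700000 − (-0.233538)·(2.700000 − 2.600000) / (-0.233538 − 0.022437) = 2.700000 − (-0.023354)/(-0.255975) = 2.608765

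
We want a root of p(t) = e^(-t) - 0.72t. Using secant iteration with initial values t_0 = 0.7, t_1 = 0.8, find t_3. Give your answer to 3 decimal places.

p(0.7) = -0.00741, p(0.8) = -0.12667
t_2 = 0.80000 − (-0.12667)·(0.80000 − 0.70000) / (-0.12667 − (-0.00741)) = 0.80000 − (-0.01267)/(-0.11926) = 0.69378
p(0.69378) = 0.00016
t_3 = 0.69378 − 0.00016·(0.69378 − 0.80000) / (0.00016 − (-0.12667)) = 0.69378 − (-0.00002)/(0.12683) = 0.69392

0.694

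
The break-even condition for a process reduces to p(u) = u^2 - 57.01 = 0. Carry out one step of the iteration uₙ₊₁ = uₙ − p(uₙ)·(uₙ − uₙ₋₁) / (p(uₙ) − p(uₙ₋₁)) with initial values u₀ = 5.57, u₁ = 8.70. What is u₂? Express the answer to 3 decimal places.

7.391

p(5.57) = -25.98510, p(8.70) = 18.68000
u₂ = 8.70000 − 18.68000·(8.70000 − 5.57000) / (18.68000 − (-25.98510)) = 8.70000 − (58.46840)/(44.66510) = 7.39096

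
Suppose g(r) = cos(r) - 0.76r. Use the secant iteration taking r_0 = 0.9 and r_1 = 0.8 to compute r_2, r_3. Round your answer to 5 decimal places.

g(0.9) = -0.0623900, g(0.8) = 0.0887067
r_2 = 0.8000000 − 0.0887067·(0.8000000 − 0.9000000) / (0.0887067 − (-0.0623900)) = 0.8000000 − (-0.0088707)/(0.1510967) = 0.8587086
g(0.8587086) = 0.0007971
r_3 = 0.8587086 − 0.0007971·(0.8587086 − 0.8000000) / (0.0007971 − 0.0887067) = 0.8587086 − (0.0000468)/(-0.0879096) = 0.8592409

0.85871, 0.85924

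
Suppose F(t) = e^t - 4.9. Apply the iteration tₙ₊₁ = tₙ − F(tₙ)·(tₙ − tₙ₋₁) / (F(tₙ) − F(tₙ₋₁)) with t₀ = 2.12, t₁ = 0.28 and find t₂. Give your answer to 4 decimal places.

1.2191

F(2.12) = 3.431137, F(0.28) = -3.576870
t₂ = 0.280000 − (-3.576870)·(0.280000 − 2.120000) / (-3.576870 − 3.431137) = 0.280000 − (6.581441)/(-7.008008) = 1.219132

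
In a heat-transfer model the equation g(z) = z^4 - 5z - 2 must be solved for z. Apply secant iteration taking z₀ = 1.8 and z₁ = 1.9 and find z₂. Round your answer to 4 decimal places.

1.8247

g(1.8) = -0.502400, g(1.9) = 1.532100
z₂ = 1.900000 − 1.532100·(1.900000 − 1.800000) / (1.532100 − (-0.502400)) = 1.900000 − (0.153210)/(2.034500) = 1.824694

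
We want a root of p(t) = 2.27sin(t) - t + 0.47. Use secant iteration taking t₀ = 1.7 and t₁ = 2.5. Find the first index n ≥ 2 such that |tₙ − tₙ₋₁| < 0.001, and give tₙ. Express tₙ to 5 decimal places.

p(1.7) = 1.0210791, p(2.5) = -0.6714682
t₂ = 2.5000000 − (-0.6714682)·(0.8000000)/(-1.6925474) = 2.1826236;  |Δ| = 0.3173764
p(2.1826236) = 0.1455981
t₃ = 2.1826236 − 0.1455981·(-0.3173764)/(0.8170663) = 2.2391789;  |Δ| = 0.0565553
p(2.2391789) = 0.0123740
t₄ = 2.2391789 − 0.0123740·(0.0565553)/(-0.1332241) = 2.2444318;  |Δ| = 0.0052529
p(2.2444318) = -0.0002930
t₅ = 2.2444318 − (-0.0002930)·(0.0052529)/(-0.0126671) = 2.2443103;  |Δ| = 0.0001215
|t₅ − t₄| = 0.0001215 < 0.001

n = 5, tₙ = 2.24431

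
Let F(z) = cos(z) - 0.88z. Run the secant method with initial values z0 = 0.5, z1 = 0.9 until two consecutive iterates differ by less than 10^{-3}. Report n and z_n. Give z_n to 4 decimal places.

n = 4, z_n = 0.7954

F(0.5) = 0.437583, F(0.9) = -0.170390
z2 = 0.900000 − (-0.170390)·(0.400000)/(-0.607973) = 0.787896;  |Δ| = 0.112104
F(0.787896) = 0.011989
z3 = 0.787896 − 0.011989·(-0.112104)/(0.182380) = 0.795266;  |Δ| = 0.007370
F(0.795266) = 0.000261
z4 = 0.795266 − 0.000261·(0.007370)/(-0.011728) = 0.795430;  |Δ| = 0.000164
|z4 − z3| = 0.000164 < 10^{-3}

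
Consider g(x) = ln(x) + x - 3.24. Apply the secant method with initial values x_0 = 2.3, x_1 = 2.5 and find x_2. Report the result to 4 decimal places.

g(2.3) = -0.107091, g(2.5) = 0.176291
x_2 = 2.500000 − 0.176291·(2.500000 − 2.300000) / (0.176291 − (-0.107091)) = 2.500000 − (0.035258)/(0.283382) = 2.375581

2.3756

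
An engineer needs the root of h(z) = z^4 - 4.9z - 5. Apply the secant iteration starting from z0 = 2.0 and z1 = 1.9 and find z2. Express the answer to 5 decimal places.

h(2.0) = 1.2000000, h(1.9) = -1.2779000
z2 = 1.9000000 − (-1.2779000)·(1.9000000 − 2.0000000) / (-1.2779000 − 1.2000000) = 1.9000000 − (0.1277900)/(-2.4779000) = 1.9515719

1.95157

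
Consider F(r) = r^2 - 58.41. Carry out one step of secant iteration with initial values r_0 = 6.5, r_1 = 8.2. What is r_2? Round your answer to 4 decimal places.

F(6.5) = -16.160000, F(8.2) = 8.830000
r_2 = 8.200000 − 8.830000·(8.200000 − 6.500000) / (8.830000 − (-16.160000)) = 8.200000 − (15.011000)/(24.990000) = 7.599320

7.5993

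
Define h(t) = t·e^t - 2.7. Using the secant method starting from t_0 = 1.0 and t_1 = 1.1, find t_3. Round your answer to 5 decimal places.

0.99665

h(1.0) = 0.0182818, h(1.1) = 0.6045826
t_2 = 1.1000000 − 0.6045826·(1.1000000 − 1.0000000) / (0.6045826 − 0.0182818) = 1.1000000 − (0.0604583)/(0.5863008) = 0.9968818
h(0.9968818) = 0.0013693
t_3 = 0.9968818 − 0.0013693·(0.9968818 − 1.1000000) / (0.0013693 − 0.6045826) = 0.9968818 − (-0.0001412)/(-0.6032133) = 0.9966478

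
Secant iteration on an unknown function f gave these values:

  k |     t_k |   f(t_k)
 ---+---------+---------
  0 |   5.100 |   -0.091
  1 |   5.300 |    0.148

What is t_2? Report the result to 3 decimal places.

5.176

t_2 = 5.300 − 0.148·(5.300 − 5.100) / (0.148 − (-0.091))
   = 5.300 − (0.02960)/(0.23900) = 5.17615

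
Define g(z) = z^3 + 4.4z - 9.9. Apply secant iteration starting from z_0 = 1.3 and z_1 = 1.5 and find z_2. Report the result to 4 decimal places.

1.4927

g(1.3) = -1.983000, g(1.5) = 0.075000
z_2 = 1.500000 − 0.075000·(1.500000 − 1.300000) / (0.075000 − (-1.983000)) = 1.500000 − (0.015000)/(2.058000) = 1.492711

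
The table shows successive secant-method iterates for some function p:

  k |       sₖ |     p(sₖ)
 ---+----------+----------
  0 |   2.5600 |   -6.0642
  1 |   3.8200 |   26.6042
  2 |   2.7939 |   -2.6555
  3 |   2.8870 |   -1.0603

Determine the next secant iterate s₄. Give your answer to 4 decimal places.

s₄ = 2.8870 − (-1.0603)·(2.8870 − 2.7939) / (-1.0603 − (-2.6555))
   = 2.8870 − (-0.098714)/(1.595200) = 2.948882

2.9489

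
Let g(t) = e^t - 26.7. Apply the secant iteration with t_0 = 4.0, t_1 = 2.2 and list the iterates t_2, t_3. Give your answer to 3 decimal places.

2.898, 3.554

g(4.0) = 27.89815, g(2.2) = -17.67499
t_2 = 2.20000 − (-17.67499)·(2.20000 − 4.00000) / (-17.67499 − 27.89815) = 2.20000 − (31.81498)/(-45.57314) = 2.89811
g(2.89811) = -8.56021
t_3 = 2.89811 − (-8.56021)·(2.89811 − 2.20000) / (-8.56021 − (-17.67499)) = 2.89811 − (-5.97595)/(9.11478) = 3.55374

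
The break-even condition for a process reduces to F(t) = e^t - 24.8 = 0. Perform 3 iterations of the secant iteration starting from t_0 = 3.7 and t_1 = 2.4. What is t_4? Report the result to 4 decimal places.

F(3.7) = 15.647304, F(2.4) = -13.776824
t_2 = 2.400000 − (-13.776824)·(2.400000 − 3.700000) / (-13.776824 − 15.647304) = 2.400000 − (17.909871)/(-29.424128) = 3.008680
F(3.008680) = -4.539367
t_3 = 3.008680 − (-4.539367)·(3.008680 − 2.400000) / (-4.539367 − (-13.776824)) = 3.008680 − (-2.763021)/(9.237457) = 3.307790
F(3.307790) = 2.524679
t_4 = 3.307790 − 2.524679·(3.307790 − 3.008680) / (2.524679 − (-4.539367)) = 3.307790 − (0.755158)/(7.064046) = 3.200889

3.2009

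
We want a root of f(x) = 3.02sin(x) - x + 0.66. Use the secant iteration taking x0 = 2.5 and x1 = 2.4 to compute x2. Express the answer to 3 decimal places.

f(2.5) = -0.03261, f(2.4) = 0.29990
x2 = 2.40000 − 0.29990·(2.40000 − 2.50000) / (0.29990 − (-0.03261)) = 2.40000 − (-0.02999)/(0.33251) = 2.49019

2.490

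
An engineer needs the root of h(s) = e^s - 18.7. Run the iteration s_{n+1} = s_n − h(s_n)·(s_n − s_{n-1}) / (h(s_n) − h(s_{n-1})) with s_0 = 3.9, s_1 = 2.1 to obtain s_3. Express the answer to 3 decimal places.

3.116

h(3.9) = 30.70245, h(2.1) = -10.53383
s_2 = 2.10000 − (-10.53383)·(2.10000 − 3.90000) / (-10.53383 − 30.70245) = 2.10000 − (18.96089)/(-41.23628) = 2.55981
h(2.55981) = -5.76663
s_3 = 2.55981 − (-5.76663)·(2.55981 − 2.10000) / (-5.76663 − (-10.53383)) = 2.55981 − (-2.65156)/(4.76720) = 3.11602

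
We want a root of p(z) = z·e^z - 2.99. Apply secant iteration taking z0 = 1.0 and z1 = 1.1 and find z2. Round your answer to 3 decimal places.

p(1.0) = -0.27172, p(1.1) = 0.31458
z2 = 1.10000 − 0.31458·(1.10000 − 1.00000) / (0.31458 − (-0.27172)) = 1.10000 − (0.03146)/(0.58630) = 1.04634

1.046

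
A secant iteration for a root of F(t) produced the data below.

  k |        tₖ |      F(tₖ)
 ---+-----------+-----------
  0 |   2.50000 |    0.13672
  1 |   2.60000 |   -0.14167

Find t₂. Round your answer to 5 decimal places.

2.54911

t₂ = 2.60000 − (-0.14167)·(2.60000 − 2.50000) / (-0.14167 − 0.13672)
   = 2.60000 − (-0.0141670)/(-0.2783900) = 2.5491110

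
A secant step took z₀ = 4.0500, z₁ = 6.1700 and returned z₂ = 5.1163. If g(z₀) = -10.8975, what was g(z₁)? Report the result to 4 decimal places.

The secant line through (4.0500, -10.8975) and (6.1700, g(z₁)) crosses zero at z₂ = 5.1163.
So (4.0500, -10.8975), (6.1700, g(z₁)), (5.1163, 0) are collinear:
g(z₁) = -10.8975 · (6.1700 − 5.1163) / (4.0500 − 5.1163) = -10.8975 · (1.053700)/(-1.066300) = 10.768729

10.7687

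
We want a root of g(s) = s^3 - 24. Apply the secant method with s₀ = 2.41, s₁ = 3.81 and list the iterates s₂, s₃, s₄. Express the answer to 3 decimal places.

g(2.41) = -10.00248, g(3.81) = 31.30634
s₂ = 3.81000 − 31.30634·(3.81000 − 2.41000) / (31.30634 − (-10.00248)) = 3.81000 − (43.82888)/(41.30882) = 2.74899
g(2.74899) = -3.22592
s₃ = 2.74899 − (-3.22592)·(2.74899 − 3.81000) / (-3.22592 − 31.30634) = 2.74899 − (3.42272)/(-34.53227) = 2.84811
g(2.84811) = -0.89687
s₄ = 2.84811 − (-0.89687)·(2.84811 − 2.74899) / (-0.89687 − (-3.22592)) = 2.84811 − (-0.08889)/(2.32906) = 2.88628

2.749, 2.848, 2.886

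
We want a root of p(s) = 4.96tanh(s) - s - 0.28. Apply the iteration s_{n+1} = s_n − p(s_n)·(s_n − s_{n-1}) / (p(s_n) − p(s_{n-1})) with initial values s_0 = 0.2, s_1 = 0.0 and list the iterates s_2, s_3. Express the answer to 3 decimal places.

p(0.2) = 0.49898, p(0.0) = -0.28000
s_2 = 0.00000 − (-0.28000)·(0.00000 − 0.20000) / (-0.28000 − 0.49898) = 0.00000 − (0.05600)/(-0.77898) = 0.07189
p(0.07189) = 0.00407
s_3 = 0.07189 − 0.00407·(0.07189 − 0.00000) / (0.00407 − (-0.28000)) = 0.07189 − (0.00029)/(0.28407) = 0.07086

0.072, 0.071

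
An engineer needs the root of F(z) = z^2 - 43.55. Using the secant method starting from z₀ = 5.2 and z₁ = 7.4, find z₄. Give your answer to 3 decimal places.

6.599

F(5.2) = -16.51000, F(7.4) = 11.21000
z₂ = 7.40000 − 11.21000·(7.40000 − 5.20000) / (11.21000 − (-16.51000)) = 7.40000 − (24.66200)/(27.72000) = 6.51032
F(6.51032) = -1.16577
z₃ = 6.51032 − (-1.16577)·(6.51032 − 7.40000) / (-1.16577 − 11.21000) = 6.51032 − (1.03716)/(-12.37577) = 6.59412
F(6.59412) = -0.06754
z₄ = 6.59412 − (-0.06754)·(6.59412 − 6.51032) / (-0.06754 − (-1.16577)) = 6.59412 − (-0.00566)/(1.09823) = 6.59928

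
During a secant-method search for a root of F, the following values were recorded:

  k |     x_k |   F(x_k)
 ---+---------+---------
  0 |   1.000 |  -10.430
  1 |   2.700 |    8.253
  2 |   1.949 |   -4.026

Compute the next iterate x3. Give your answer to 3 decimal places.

x3 = 1.949 − (-4.026)·(1.949 − 2.700) / (-4.026 − 8.253)
   = 1.949 − (3.02353)/(-12.27900) = 2.19524

2.195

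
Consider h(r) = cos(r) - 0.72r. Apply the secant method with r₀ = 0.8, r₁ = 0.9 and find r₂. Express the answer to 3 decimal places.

0.882

h(0.8) = 0.12071, h(0.9) = -0.02639
r₂ = 0.90000 − (-0.02639)·(0.90000 − 0.80000) / (-0.02639 − 0.12071) = 0.90000 − (-0.00264)/(-0.14710) = 0.88206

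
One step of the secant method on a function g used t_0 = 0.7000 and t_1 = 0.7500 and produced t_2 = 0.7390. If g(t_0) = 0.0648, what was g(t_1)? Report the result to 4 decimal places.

-0.0183

The secant line through (0.7000, 0.0648) and (0.7500, g(t_1)) crosses zero at t_2 = 0.7390.
So (0.7000, 0.0648), (0.7500, g(t_1)), (0.7390, 0) are collinear:
g(t_1) = 0.0648 · (0.7500 − 0.7390) / (0.7000 − 0.7390) = 0.0648 · (0.011000)/(-0.039000) = -0.018277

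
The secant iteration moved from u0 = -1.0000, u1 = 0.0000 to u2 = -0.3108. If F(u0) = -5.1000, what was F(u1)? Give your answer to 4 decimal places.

The secant line through (-1.0000, -5.1000) and (0.0000, F(u1)) crosses zero at u2 = -0.3108.
So (-1.0000, -5.1000), (0.0000, F(u1)), (-0.3108, 0) are collinear:
F(u1) = -5.1000 · (0.0000 − (-0.3108)) / (-1.0000 − (-0.3108)) = -5.1000 · (0.310800)/(-0.689200) = 2.299884

2.2999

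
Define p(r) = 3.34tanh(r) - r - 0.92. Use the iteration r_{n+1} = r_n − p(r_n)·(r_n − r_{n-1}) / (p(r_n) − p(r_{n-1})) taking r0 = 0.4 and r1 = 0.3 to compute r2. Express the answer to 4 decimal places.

p(0.4) = -0.050970, p(0.3) = -0.247016
r2 = 0.300000 − (-0.247016)·(0.300000 − 0.400000) / (-0.247016 − (-0.050970)) = 0.300000 − (0.024702)/(-0.196045) = 0.425999

0.4260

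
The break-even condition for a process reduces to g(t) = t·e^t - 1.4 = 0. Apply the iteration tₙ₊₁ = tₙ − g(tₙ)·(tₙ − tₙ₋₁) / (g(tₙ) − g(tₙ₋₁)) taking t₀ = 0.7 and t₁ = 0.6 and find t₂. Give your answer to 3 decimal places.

g(0.7) = 0.00963, g(0.6) = -0.30673
t₂ = 0.60000 − (-0.30673)·(0.60000 − 0.70000) / (-0.30673 − 0.00963) = 0.60000 − (0.03067)/(-0.31636) = 0.69696

0.697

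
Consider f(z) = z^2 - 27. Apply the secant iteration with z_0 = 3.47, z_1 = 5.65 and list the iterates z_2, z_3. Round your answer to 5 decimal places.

5.11025, 5.19253

f(3.47) = -14.9591000, f(5.65) = 4.9225000
z_2 = 5.6500000 − 4.9225000·(5.6500000 − 3.4700000) / (4.9225000 − (-14.9591000)) = 5.6500000 − (10.7310500)/(19.8816000) = 5.1102522
f(5.1102522) = -0.8853225
z_3 = 5.1102522 − (-0.8853225)·(5.1102522 − 5.6500000) / (-0.8853225 − 4.9225000) = 5.1102522 − (0.4778509)/(-5.8078225) = 5.1925293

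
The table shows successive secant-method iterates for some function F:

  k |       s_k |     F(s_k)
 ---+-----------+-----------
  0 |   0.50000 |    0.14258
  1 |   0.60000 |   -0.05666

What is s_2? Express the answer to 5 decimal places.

0.57156

s_2 = 0.60000 − (-0.05666)·(0.60000 − 0.50000) / (-0.05666 − 0.14258)
   = 0.60000 − (-0.0056660)/(-0.1992400) = 0.5715619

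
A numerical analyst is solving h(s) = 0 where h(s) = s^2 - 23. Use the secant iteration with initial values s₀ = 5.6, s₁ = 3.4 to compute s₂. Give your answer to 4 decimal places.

h(5.6) = 8.360000, h(3.4) = -11.440000
s₂ = 3.400000 − (-11.440000)·(3.400000 − 5.600000) / (-11.440000 − 8.360000) = 3.400000 − (25.168000)/(-19.800000) = 4.671111

4.6711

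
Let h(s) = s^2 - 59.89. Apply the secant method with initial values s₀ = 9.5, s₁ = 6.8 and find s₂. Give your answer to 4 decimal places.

7.6374

h(9.5) = 30.360000, h(6.8) = -13.650000
s₂ = 6.800000 − (-13.650000)·(6.800000 − 9.500000) / (-13.650000 − 30.360000) = 6.800000 − (36.855000)/(-44.010000) = 7.637423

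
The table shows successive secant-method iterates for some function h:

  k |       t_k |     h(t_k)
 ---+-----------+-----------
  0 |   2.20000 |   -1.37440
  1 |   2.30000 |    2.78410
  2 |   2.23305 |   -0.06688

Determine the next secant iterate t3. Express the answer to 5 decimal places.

t3 = 2.23305 − (-0.06688)·(2.23305 − 2.30000) / (-0.06688 − 2.78410)
   = 2.23305 − (0.0044776)/(-2.8509800) = 2.2346206

2.23462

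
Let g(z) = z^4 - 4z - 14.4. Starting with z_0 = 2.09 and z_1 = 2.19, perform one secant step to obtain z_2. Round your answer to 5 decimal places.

2.19447

g(2.09) = -3.6797024, g(2.19) = -0.1574248
z_2 = 2.1900000 − (-0.1574248)·(2.1900000 − 2.0900000) / (-0.1574248 − (-3.6797024)) = 2.1900000 − (-0.0157425)/(3.5222776) = 2.1944694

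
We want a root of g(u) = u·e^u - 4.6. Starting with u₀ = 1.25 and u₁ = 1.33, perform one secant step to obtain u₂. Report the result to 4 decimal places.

1.2785

g(1.25) = -0.237071, g(1.33) = 0.428788
u₂ = 1.330000 − 0.428788·(1.330000 − 1.250000) / (0.428788 − (-0.237071)) = 1.330000 − (0.034303)/(0.665859) = 1.278483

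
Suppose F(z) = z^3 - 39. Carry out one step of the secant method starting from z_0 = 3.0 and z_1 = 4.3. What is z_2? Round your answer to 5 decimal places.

F(3.0) = -12.0000000, F(4.3) = 40.5070000
z_2 = 4.3000000 − 40.5070000·(4.3000000 − 3.0000000) / (40.5070000 − (-12.0000000)) = 4.3000000 − (52.6591000)/(52.5070000) = 3.2971032

3.29710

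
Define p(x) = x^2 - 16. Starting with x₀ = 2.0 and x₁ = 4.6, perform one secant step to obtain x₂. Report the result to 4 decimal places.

p(2.0) = -12.000000, p(4.6) = 5.160000
x₂ = 4.600000 − 5.160000·(4.600000 − 2.000000) / (5.160000 − (-12.000000)) = 4.600000 − (13.416000)/(17.160000) = 3.818182

3.8182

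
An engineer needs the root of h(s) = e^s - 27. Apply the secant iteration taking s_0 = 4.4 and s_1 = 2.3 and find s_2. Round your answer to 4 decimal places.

2.8002

h(4.4) = 54.450869, h(2.3) = -17.025818
s_2 = 2.300000 − (-17.025818)·(2.300000 − 4.400000) / (-17.025818 − 54.450869) = 2.300000 − (35.754217)/(-71.476686) = 2.800222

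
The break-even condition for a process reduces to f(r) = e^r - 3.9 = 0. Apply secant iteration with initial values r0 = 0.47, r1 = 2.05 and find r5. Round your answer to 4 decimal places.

1.3602

f(0.47) = -2.300006, f(2.05) = 3.867901
r2 = 2.050000 − 3.867901·(2.050000 − 0.470000) / (3.867901 − (-2.300006)) = 2.050000 − (6.111284)/(6.167907) = 1.059180
f(1.059180) = -1.015994
r3 = 1.059180 − (-1.015994)·(1.059180 − 2.050000) / (-1.015994 − 3.867901) = 1.059180 − (1.006667)/(-4.883895) = 1.265300
f(1.265300) = -0.355844
r4 = 1.265300 − (-0.355844)·(1.265300 − 1.059180) / (-0.355844 − (-1.015994)) = 1.265300 − (-0.073347)/(0.660150) = 1.376406
f(1.376406) = 0.060641
r5 = 1.376406 − 0.060641·(1.376406 − 1.265300) / (0.060641 − (-0.355844)) = 1.376406 − (0.006738)/(0.416485) = 1.360229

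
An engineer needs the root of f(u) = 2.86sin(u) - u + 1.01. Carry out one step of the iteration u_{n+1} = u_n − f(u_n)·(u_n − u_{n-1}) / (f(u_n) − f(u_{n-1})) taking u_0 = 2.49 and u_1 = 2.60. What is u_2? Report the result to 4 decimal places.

2.5656

f(2.49) = 0.254457, f(2.60) = -0.115666
u_2 = 2.600000 − (-0.115666)·(2.600000 − 2.490000) / (-0.115666 − 0.254457) = 2.600000 − (-0.012723)/(-0.370123) = 2.565624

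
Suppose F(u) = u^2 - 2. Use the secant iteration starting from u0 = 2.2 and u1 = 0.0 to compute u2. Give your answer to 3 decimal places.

F(2.2) = 2.84000, F(0.0) = -2.00000
u2 = 0.00000 − (-2.00000)·(0.00000 − 2.20000) / (-2.00000 − 2.84000) = 0.00000 − (4.40000)/(-4.84000) = 0.90909

0.909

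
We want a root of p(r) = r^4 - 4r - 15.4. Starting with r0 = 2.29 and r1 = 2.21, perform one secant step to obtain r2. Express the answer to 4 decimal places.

p(2.29) = 2.940585, p(2.21) = -0.385567
r2 = 2.210000 − (-0.385567)·(2.210000 − 2.290000) / (-0.385567 − 2.940585) = 2.210000 − (0.030845)/(-3.326152) = 2.219274

2.2193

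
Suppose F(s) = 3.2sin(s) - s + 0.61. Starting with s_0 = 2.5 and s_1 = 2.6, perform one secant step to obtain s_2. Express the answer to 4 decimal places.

F(2.5) = 0.025111, F(2.6) = -0.340396
s_2 = 2.600000 − (-0.340396)·(2.600000 − 2.500000) / (-0.340396 − 0.025111) = 2.600000 − (-0.034040)/(-0.365506) = 2.506870

2.5069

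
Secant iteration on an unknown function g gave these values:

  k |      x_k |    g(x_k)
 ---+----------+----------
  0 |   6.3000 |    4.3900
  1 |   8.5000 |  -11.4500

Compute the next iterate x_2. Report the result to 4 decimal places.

x_2 = 8.5000 − (-11.4500)·(8.5000 − 6.3000) / (-11.4500 − 4.3900)
   = 8.5000 − (-25.190000)/(-15.840000) = 6.909722

6.9097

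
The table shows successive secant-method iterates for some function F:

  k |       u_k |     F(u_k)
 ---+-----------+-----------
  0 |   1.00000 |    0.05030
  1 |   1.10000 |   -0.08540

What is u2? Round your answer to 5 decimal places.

1.03707

u2 = 1.10000 − (-0.08540)·(1.10000 − 1.00000) / (-0.08540 − 0.05030)
   = 1.10000 − (-0.0085400)/(-0.1357000) = 1.0370671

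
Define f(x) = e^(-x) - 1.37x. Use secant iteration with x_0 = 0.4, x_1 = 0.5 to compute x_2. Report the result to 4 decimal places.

f(0.4) = 0.122320, f(0.5) = -0.078469
x_2 = 0.500000 − (-0.078469)·(0.500000 − 0.400000) / (-0.078469 − 0.122320) = 0.500000 − (-0.007847)/(-0.200789) = 0.460920

0.4609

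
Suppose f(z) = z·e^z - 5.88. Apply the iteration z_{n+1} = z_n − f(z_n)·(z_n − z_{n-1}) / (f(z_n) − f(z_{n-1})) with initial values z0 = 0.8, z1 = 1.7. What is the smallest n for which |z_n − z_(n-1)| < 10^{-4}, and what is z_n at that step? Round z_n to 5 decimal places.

n = 6, z_n = 1.42053

f(0.8) = -4.0995673, f(1.7) = 3.4257106
z2 = 1.7000000 − 3.4257106·(0.9000000)/(7.5252778) = 1.2902956;  |Δ| = 0.4097044
f(1.2902956) = -1.1912458
z3 = 1.2902956 − (-1.1912458)·(-0.4097044)/(-4.6169563) = 1.3960056;  |Δ| = 0.1057100
f(1.3960056) = -0.2414853
z4 = 1.3960056 − (-0.2414853)·(0.1057100)/(0.9497604) = 1.4228834;  |Δ| = 0.0268778
f(1.4228834) = 0.0236379
z5 = 1.4228834 − 0.0236379·(0.0268778)/(0.2651232) = 1.4204870;  |Δ| = 0.0023964
f(1.4204870) = -0.0004114
z6 = 1.4204870 − (-0.0004114)·(-0.0023964)/(-0.0240493) = 1.4205280;  |Δ| = 0.0000410
|z6 − z5| = 0.0000410 < 10^{-4}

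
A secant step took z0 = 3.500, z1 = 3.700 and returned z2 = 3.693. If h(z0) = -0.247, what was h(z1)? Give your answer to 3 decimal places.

The secant line through (3.500, -0.247) and (3.700, h(z1)) crosses zero at z2 = 3.693.
So (3.500, -0.247), (3.700, h(z1)), (3.693, 0) are collinear:
h(z1) = -0.247 · (3.700 − 3.693) / (3.500 − 3.693) = -0.247 · (0.00700)/(-0.19300) = 0.00896

0.009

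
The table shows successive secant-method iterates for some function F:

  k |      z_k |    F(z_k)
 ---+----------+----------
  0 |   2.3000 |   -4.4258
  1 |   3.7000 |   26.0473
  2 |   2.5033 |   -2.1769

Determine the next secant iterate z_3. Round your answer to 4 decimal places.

z_3 = 2.5033 − (-2.1769)·(2.5033 − 3.7000) / (-2.1769 − 26.0473)
   = 2.5033 − (2.605096)/(-28.224200) = 2.595600

2.5956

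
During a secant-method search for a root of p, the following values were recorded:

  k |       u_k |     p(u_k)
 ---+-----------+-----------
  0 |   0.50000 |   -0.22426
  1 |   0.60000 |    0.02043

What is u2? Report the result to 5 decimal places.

u2 = 0.60000 − 0.02043·(0.60000 − 0.50000) / (0.02043 − (-0.22426))
   = 0.60000 − (0.0020430)/(0.2446900) = 0.5916507

0.59165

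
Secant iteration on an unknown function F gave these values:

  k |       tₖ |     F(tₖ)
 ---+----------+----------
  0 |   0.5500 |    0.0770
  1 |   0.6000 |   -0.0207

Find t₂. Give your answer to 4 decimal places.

t₂ = 0.6000 − (-0.0207)·(0.6000 − 0.5500) / (-0.0207 − 0.0770)
   = 0.6000 − (-0.001035)/(-0.097700) = 0.589406

0.5894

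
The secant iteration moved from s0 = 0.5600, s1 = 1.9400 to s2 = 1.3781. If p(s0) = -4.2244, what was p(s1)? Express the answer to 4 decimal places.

2.9015

The secant line through (0.5600, -4.2244) and (1.9400, p(s1)) crosses zero at s2 = 1.3781.
So (0.5600, -4.2244), (1.9400, p(s1)), (1.3781, 0) are collinear:
p(s1) = -4.2244 · (1.9400 − 1.3781) / (0.5600 − 1.3781) = -4.2244 · (0.561900)/(-0.818100) = 2.901467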